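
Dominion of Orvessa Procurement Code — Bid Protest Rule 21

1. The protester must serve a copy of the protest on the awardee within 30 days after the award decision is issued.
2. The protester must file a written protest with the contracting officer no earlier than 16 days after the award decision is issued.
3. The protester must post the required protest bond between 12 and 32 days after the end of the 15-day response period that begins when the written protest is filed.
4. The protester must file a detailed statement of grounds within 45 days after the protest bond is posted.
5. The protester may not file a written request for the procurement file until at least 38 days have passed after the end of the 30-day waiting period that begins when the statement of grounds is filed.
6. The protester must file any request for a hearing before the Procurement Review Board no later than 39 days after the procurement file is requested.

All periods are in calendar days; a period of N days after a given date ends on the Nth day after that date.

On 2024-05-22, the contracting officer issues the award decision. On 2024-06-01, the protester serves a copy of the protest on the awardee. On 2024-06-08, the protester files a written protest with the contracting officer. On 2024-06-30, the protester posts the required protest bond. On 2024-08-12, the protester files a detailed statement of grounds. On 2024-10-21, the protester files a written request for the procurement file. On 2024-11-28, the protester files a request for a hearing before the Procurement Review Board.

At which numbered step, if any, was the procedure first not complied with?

(1) due by 2024-05-22 + 30 days = 2024-06-21; completed 2024-06-01, before the deadline.
(2) permitted from 2024-05-22 + 16 days = 2024-06-07 onward; done 2024-06-08, after the minimum wait.
(3) the permitted window runs from 2024-06-23 + 12 = 2024-07-05 to 2024-06-23 + 32 = 2024-07-25; done 2024-06-30 — 5 days before the window opened.
The procedure was therefore not followed at step 3.

Step 3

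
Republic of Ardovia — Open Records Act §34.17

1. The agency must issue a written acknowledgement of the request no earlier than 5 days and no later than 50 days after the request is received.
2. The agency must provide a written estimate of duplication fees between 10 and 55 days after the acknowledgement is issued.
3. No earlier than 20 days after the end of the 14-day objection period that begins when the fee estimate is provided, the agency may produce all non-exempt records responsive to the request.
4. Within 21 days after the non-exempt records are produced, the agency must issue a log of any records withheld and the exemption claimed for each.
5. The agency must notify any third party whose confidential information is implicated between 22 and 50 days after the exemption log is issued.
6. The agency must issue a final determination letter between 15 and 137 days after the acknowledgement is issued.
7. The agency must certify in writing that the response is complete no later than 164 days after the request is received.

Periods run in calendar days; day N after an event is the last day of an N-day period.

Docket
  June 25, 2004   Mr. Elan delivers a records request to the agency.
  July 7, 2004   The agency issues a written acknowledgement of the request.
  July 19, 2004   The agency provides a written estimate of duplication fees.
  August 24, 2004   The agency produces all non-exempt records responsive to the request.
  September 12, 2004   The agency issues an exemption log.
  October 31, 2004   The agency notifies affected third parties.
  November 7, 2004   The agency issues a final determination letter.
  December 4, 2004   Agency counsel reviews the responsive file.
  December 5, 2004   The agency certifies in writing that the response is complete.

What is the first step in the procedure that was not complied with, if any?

Step 1: the window is 5–50 days after June 25, 2004 (when the request is received), so June 30, 2004 through August 14, 2004; done July 7, 2004 — within the window.
Step 2: the window is 10–55 days after July 7, 2004 (when the acknowledgement is issued), so July 17, 2004 through August 31, 2004; done July 19, 2004 — within the window.
Step 3: the earliest permitted date is 20 days after August 2, 2004 (end of the 14-day objection period, which began when the fee estimate is provided on July 19, 2004), i.e. August 22, 2004; August 24, 2004 is on or after that date.
Step 4: 21 days after August 24, 2004 (when the non-exempt records are produced) is September 14, 2004; completed September 12, 2004, before the deadline.
Step 5: the window is 22–50 days after September 12, 2004 (when the exemption log is issued), so October 4, 2004 through November 1, 2004; done October 31, 2004, which is between those dates.
Step 6: the window is 15–137 days after July 7, 2004 (when the acknowledgement is issued), so July 22, 2004 through November 21, 2004; done November 7, 2004 — within the window.
Step 7: 164 days after June 25, 2004 (when the request is received) is December 6, 2004; completed December 5, 2004, before the deadline.

None — every step was satisfied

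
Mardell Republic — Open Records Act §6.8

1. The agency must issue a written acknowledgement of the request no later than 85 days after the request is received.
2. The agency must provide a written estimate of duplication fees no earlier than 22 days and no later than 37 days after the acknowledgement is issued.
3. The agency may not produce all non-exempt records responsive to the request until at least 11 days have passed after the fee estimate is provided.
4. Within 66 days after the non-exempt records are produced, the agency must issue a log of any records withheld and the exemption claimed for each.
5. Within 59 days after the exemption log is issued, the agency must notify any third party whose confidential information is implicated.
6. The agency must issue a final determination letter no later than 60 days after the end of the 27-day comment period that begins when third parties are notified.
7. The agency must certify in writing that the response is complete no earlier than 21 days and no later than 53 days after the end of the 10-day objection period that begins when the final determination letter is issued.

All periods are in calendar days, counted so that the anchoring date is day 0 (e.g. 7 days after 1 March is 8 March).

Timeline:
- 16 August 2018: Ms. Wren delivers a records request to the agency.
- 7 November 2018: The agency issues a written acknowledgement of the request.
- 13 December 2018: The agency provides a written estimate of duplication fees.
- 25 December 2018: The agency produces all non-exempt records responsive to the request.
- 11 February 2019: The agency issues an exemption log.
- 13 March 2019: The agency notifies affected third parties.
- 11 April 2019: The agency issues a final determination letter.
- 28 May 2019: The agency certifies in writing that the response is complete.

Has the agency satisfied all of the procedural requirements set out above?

Yes

(1) due by 16 August 2018 + 85 days = 9 November 2018; 7 November 2018 is within that limit.
(2) the permitted window runs from 7 November 2018 + 22 = 29 November 2018 to 7 November 2018 + 37 = 14 December 2018; done 13 December 2018 — within the window.
(3) permitted from 13 December 2018 + 11 days = 24 December 2018 onward; 25 December 2018 is on or after that date.
(4) due by 25 December 2018 + 66 days = 1 March 2019; 11 February 2019 is within that limit.
(5) due by 11 February 2019 + 59 days = 11 April 2019; completed 13 March 2019, before the deadline.
(6) due by 9 April 2019 + 60 days = 8 June 2019; completed 11 April 2019, before the deadline.
(7) the permitted window runs from 21 April 2019 + 21 = 12 May 2019 to 21 April 2019 + 53 = 13 June 2019; done 28 May 2019, which is between those dates.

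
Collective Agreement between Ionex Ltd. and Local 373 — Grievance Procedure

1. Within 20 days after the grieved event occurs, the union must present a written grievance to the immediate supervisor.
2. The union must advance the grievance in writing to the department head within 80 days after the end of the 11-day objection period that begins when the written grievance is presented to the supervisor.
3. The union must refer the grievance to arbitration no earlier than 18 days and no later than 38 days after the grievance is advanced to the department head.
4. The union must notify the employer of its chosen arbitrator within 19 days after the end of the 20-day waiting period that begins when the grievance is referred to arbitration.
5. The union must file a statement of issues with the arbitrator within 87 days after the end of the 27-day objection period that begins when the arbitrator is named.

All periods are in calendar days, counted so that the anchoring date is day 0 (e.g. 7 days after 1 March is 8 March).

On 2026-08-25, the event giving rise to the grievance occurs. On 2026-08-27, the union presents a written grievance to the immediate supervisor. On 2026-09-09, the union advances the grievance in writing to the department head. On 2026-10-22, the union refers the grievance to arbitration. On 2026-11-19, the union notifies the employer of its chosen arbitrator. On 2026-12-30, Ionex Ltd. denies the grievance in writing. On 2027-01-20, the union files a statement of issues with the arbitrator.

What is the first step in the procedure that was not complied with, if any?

Step 1: 20 days after 2026-08-25 (when the grieved event occurs) is 2026-09-14; completed 2026-08-27, before the deadline.
Step 2: 80 days after 2026-09-07 (end of the 11-day objection period, which began when the written grievance is presented to the supervisor on 2026-08-27) is 2026-11-26; completed 2026-09-09, before the deadline.
Step 3: the window is 18–38 days after 2026-09-09 (when the grievance is advanced to the department head), so 2026-09-27 through 2026-10-17; 2026-10-22 is 5 days past the end of the window.
No need to go further; step 3 was not satisfied.

Step 3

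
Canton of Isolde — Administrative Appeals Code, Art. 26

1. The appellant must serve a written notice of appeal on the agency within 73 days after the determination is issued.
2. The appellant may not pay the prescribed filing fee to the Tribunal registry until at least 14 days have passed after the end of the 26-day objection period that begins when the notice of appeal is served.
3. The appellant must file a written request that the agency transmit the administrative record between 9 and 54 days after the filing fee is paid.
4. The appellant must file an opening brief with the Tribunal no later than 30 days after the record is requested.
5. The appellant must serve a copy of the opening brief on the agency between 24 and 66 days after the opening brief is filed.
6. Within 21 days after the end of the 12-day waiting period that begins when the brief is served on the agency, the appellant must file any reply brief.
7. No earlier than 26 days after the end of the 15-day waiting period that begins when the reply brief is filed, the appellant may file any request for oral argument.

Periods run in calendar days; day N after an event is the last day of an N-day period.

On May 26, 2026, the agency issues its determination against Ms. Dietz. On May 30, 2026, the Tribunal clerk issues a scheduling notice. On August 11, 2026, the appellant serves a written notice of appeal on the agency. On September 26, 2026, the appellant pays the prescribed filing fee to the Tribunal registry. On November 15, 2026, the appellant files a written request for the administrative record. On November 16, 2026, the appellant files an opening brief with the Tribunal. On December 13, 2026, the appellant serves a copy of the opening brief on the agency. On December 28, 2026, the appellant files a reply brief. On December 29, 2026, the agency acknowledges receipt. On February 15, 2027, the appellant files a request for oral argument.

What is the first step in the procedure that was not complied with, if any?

Step 1

Step 1 — counting 73 days from May 26, 2026 (when the determination is issued) gives a deadline of August 7, 2026; not done until August 11, 2026, 4 days after the deadline.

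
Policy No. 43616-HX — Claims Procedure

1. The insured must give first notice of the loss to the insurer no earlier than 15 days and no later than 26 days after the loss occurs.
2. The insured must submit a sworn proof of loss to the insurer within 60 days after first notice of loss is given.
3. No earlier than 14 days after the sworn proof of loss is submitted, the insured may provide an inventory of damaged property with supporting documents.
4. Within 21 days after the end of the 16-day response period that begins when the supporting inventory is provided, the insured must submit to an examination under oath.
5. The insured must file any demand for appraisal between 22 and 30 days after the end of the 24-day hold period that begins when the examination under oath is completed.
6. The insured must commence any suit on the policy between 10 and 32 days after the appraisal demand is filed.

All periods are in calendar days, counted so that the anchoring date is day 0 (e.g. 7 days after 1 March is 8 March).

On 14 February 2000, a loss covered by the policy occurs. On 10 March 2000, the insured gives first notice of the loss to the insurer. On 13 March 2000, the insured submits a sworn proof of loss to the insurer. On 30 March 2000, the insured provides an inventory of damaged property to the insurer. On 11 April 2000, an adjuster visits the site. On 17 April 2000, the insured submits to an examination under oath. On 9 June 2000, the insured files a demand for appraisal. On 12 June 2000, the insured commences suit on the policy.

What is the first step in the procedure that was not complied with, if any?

Step 1: the window is 15–26 days after 14 February 2000 (when the loss occurs), so 29 February 2000 through 11 March 2000; done 10 March 2000 — within the window.
Step 2: 60 days after 10 March 2000 (when first notice of loss is given) is 9 May 2000; 13 March 2000 is within that limit.
Step 3: the earliest permitted date is 14 days after 13 March 2000 (when the sworn proof of loss is submitted), i.e. 27 March 2000; 30 March 2000 is on or after that date.
Step 4: 21 days after 15 April 2000 (end of the 16-day response period, which began when the supporting inventory is provided on 30 March 2000) is 6 May 2000; completed 17 April 2000, before the deadline.
Step 5: the window is 22–30 days after 11 May 2000 (end of the 24-day hold period, which began when the examination under oath is completed on 17 April 2000), so 2 June 2000 through 10 June 2000; 9 June 2000 falls inside that range.
Step 6: the window is 10–32 days after 9 June 2000 (when the appraisal demand is filed), so 19 June 2000 through 11 July 2000; 12 June 2000 is 7 days too early.

Step 6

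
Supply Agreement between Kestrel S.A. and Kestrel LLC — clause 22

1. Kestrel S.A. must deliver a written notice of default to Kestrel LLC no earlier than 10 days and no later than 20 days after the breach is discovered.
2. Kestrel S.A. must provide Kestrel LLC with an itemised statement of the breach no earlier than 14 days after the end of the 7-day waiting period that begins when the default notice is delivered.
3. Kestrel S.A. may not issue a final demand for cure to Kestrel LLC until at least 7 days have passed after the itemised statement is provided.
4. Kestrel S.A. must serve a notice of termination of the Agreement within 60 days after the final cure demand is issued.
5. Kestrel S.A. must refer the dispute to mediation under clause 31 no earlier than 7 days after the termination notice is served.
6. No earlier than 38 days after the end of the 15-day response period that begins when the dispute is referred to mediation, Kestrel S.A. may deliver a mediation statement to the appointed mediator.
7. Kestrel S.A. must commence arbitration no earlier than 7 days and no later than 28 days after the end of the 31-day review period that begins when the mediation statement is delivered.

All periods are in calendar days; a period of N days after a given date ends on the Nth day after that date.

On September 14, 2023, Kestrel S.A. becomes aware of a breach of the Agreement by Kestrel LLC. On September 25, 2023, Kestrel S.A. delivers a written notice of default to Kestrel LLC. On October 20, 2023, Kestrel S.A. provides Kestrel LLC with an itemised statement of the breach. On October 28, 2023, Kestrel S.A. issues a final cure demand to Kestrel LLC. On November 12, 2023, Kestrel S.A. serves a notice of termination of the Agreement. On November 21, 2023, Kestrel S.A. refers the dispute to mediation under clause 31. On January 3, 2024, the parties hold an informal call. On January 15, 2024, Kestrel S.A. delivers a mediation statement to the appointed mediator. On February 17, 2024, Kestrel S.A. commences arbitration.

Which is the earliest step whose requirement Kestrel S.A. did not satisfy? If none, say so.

Step 7

Step 1: the window is 10–20 days after September 14, 2023 (when the breach is discovered), so September 24, 2023 through October 4, 2023; September 25, 2023 falls inside that range.
Step 2: the earliest permitted date is 14 days after October 2, 2023 (end of the 7-day waiting period, which began when the default notice is delivered on September 25, 2023), i.e. October 16, 2023; done October 20, 2023, after the minimum wait.
Step 3: the earliest permitted date is 7 days after October 20, 2023 (when the itemised statement is provided), i.e. October 27, 2023; October 28, 2023 is on or after that date.
Step 4: 60 days after October 28, 2023 (when the final cure demand is issued) is December 27, 2023; completed November 12, 2023, before the deadline.
Step 5: the earliest permitted date is 7 days after November 12, 2023 (when the termination notice is served), i.e. November 19, 2023; done November 21, 2023 — permitted.
Step 6: the earliest permitted date is 38 days after December 6, 2023 (end of the 15-day response period, which began when the dispute is referred to mediation on November 21, 2023), i.e. January 13, 2024; January 15, 2024 is on or after that date.
Step 7: the window is 7–28 days after February 15, 2024 (end of the 31-day review period, which began when the mediation statement is delivered on January 15, 2024), so February 22, 2024 through March 14, 2024; done February 17, 2024 — 5 days before the window opened.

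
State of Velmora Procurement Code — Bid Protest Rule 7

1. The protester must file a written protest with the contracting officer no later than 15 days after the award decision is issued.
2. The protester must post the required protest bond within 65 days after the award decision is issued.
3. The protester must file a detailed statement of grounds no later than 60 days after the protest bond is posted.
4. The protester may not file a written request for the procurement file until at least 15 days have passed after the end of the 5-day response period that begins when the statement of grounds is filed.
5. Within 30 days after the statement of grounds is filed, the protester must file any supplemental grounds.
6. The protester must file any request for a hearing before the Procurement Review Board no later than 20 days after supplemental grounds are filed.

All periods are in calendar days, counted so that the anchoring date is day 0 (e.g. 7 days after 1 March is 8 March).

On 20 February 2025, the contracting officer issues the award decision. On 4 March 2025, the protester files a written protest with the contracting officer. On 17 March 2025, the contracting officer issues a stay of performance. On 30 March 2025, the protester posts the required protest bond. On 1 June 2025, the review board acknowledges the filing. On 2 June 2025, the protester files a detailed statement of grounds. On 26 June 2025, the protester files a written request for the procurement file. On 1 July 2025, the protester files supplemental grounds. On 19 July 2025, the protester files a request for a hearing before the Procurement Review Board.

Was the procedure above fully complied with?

No

Step 1: 15 days after 20 February 2025 (when the award decision is issued) is 7 March 2025; 4 March 2025 is within that limit.
Step 2: 65 days after 20 February 2025 (when the award decision is issued) is 26 April 2025; completed 30 March 2025, before the deadline.
Step 3: 60 days after 30 March 2025 (when the protest bond is posted) is 29 May 2025; done 2 June 2025 — 4 days late.
That is the first point of non-compliance.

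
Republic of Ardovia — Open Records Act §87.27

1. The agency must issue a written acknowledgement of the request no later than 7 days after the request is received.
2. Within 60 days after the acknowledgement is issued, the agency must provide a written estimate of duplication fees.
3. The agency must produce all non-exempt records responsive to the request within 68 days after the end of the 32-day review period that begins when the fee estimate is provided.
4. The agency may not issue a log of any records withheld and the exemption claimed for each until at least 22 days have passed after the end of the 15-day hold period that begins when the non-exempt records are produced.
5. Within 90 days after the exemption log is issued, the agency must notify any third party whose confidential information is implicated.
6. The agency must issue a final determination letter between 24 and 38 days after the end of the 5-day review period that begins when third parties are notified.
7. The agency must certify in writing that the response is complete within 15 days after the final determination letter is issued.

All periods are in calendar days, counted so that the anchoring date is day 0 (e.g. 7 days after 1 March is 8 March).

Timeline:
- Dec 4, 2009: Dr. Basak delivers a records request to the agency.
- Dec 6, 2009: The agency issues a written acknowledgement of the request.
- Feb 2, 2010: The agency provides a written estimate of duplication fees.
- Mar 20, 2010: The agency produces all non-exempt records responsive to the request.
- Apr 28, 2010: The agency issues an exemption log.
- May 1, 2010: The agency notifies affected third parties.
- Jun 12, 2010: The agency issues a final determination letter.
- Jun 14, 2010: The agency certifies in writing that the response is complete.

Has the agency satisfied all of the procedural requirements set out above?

Step 1: 7 days after Dec 4, 2009 (when the request is received) is Dec 11, 2009; Dec 6, 2009 is within that limit.
Step 2: 60 days after Dec 6, 2009 (when the acknowledgement is issued) is Feb 4, 2010; completed Feb 2, 2010, before the deadline.
Step 3: 68 days after Mar 6, 2010 (end of the 32-day review period, which began when the fee estimate is provided on Feb 2, 2010) is May 13, 2010; completed Mar 20, 2010, before the deadline.
Step 4: the earliest permitted date is 22 days after Apr 4, 2010 (end of the 15-day hold period, which began when the non-exempt records are produced on Mar 20, 2010), i.e. Apr 26, 2010; done Apr 28, 2010, after the minimum wait.
Step 5: 90 days after Apr 28, 2010 (when the exemption log is issued) is Jul 27, 2010; done May 1, 2010 — timely.
Step 6: the window is 24–38 days after May 6, 2010 (end of the 5-day review period, which began when third parties are notified on May 1, 2010), so May 30, 2010 through Jun 13, 2010; Jun 12, 2010 falls inside that range.
Step 7: 15 days after Jun 12, 2010 (when the final determination letter is issued) is Jun 27, 2010; done Jun 14, 2010 — timely.

Yes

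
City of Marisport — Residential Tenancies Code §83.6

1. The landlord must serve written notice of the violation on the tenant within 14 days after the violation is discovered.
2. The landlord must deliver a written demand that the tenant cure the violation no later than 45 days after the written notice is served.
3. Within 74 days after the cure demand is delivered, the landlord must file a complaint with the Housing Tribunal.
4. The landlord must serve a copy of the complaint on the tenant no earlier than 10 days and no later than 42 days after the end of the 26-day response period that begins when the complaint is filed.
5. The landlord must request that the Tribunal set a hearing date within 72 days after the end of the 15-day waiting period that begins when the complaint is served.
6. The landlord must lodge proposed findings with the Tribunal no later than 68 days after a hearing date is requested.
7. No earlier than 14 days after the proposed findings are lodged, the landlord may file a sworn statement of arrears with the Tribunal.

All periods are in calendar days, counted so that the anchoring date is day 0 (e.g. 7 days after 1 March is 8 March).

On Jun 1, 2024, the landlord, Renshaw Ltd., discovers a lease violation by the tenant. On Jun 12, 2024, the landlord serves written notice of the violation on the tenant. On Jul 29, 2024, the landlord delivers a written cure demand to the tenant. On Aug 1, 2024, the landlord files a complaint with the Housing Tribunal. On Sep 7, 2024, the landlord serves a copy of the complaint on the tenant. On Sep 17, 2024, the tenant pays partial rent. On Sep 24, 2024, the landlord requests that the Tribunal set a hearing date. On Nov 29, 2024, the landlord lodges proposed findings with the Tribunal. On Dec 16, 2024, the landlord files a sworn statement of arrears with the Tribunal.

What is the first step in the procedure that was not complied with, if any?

(1) due by Jun 1, 2024 + 14 days = Jun 15, 2024; done Jun 12, 2024 — timely.
(2) due by Jun 12, 2024 + 45 days = Jul 27, 2024; done Jul 29, 2024 — 2 days late.
The analysis stops there.

Step 2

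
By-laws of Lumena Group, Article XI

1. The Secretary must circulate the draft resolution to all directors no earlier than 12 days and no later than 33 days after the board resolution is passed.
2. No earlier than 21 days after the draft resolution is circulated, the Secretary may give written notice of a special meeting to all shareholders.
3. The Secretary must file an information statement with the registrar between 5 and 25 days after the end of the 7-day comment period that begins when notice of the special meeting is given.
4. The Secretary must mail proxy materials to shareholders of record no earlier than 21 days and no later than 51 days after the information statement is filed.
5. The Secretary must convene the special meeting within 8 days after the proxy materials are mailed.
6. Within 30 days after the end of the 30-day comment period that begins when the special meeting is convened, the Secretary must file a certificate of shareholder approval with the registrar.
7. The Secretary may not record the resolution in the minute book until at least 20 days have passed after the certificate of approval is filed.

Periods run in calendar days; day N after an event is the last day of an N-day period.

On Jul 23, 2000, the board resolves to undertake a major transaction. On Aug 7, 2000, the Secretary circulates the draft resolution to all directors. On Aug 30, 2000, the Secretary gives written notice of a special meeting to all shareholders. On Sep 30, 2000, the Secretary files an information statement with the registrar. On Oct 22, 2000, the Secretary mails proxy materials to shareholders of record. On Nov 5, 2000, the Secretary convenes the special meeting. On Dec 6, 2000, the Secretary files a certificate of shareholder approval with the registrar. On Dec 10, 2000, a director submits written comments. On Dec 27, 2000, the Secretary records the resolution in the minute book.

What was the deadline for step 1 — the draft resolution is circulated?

Step 1 runs from Jul 23, 2000, when the board resolution is passed. The window is 12–33 days after Jul 23, 2000; it closes on Aug 25, 2000.

Aug 25, 2000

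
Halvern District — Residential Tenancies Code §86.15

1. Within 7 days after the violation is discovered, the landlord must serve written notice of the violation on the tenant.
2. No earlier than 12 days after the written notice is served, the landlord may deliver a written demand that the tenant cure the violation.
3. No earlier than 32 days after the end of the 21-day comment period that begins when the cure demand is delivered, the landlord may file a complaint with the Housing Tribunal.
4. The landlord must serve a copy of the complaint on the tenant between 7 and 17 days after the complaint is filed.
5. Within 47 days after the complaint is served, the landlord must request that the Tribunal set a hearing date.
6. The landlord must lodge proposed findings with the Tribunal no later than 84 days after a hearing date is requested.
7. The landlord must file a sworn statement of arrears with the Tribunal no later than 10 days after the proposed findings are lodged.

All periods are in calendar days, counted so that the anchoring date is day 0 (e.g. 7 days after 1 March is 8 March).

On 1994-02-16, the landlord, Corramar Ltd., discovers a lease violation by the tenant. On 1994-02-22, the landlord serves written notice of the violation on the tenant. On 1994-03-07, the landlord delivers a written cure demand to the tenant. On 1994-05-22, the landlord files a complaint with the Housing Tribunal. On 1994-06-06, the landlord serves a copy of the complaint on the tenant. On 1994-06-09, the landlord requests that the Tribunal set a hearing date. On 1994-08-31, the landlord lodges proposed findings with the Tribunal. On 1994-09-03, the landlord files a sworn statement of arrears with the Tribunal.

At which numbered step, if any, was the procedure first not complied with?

None — every step was satisfied

(1) due by 1994-02-16 + 7 days = 1994-02-23; completed 1994-02-22, before the deadline.
(2) permitted from 1994-02-22 + 12 days = 1994-03-06 onward; done 1994-03-07, after the minimum wait.
(3) permitted from 1994-03-28 + 32 days = 1994-04-29 onward; done 1994-05-22 — permitted.
(4) the permitted window runs from 1994-05-22 + 7 = 1994-05-29 to 1994-05-22 + 17 = 1994-06-08; done 1994-06-06 — within the window.
(5) due by 1994-06-06 + 47 days = 1994-07-23; done 1994-06-09 — timely.
(6) due by 1994-06-09 + 84 days = 1994-09-01; done 1994-08-31 — timely.
(7) due by 1994-08-31 + 10 days = 1994-09-10; done 1994-09-03 — timely.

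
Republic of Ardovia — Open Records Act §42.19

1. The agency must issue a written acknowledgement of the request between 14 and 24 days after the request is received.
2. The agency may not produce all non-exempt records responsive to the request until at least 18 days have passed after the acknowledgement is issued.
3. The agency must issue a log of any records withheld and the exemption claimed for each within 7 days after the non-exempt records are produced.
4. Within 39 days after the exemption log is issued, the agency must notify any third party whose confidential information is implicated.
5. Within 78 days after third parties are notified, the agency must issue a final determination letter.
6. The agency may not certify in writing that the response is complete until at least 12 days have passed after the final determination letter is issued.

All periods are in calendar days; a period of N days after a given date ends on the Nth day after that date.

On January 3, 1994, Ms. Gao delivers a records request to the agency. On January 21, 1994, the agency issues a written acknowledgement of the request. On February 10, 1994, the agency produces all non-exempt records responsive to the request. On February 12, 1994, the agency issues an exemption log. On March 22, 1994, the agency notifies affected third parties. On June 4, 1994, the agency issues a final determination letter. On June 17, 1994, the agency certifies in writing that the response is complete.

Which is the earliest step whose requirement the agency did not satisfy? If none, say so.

None — every step was satisfied

Step 1: the window is 14–24 days after January 3, 1994 (when the request is received), so January 17, 1994 through January 27, 1994; January 21, 1994 falls inside that range.
Step 2: the earliest permitted date is 18 days after January 21, 1994 (when the acknowledgement is issued), i.e. February 8, 1994; done February 10, 1994 — permitted.
Step 3: 7 days after February 10, 1994 (when the non-exempt records are produced) is February 17, 1994; completed February 12, 1994, before the deadline.
Step 4: 39 days after February 12, 1994 (when the exemption log is issued) is March 23, 1994; done March 22, 1994 — timely.
Step 5: 78 days after March 22, 1994 (when third parties are notified) is June 8, 1994; completed June 4, 1994, before the deadline.
Step 6: the earliest permitted date is 12 days after June 4, 1994 (when the final determination letter is issued), i.e. June 16, 1994; June 17, 1994 is on or after that date.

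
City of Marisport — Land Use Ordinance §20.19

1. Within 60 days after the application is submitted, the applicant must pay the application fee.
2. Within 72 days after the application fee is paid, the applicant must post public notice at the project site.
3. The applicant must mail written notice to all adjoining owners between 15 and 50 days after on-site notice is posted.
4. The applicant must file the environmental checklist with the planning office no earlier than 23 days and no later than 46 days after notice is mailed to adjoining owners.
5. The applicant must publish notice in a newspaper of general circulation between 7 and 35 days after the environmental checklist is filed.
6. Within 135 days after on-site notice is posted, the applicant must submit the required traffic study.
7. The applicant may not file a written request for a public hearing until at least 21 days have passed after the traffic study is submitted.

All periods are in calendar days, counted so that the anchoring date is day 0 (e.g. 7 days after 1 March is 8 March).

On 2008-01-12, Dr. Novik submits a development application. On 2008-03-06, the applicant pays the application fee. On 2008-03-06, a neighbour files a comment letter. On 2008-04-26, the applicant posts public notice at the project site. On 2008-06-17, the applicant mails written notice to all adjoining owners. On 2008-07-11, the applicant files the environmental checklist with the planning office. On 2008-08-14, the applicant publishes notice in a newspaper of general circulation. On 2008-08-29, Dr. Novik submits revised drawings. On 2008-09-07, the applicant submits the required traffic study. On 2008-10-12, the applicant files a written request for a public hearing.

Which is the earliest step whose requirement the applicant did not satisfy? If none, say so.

Step 1: 60 days after 2008-01-12 (when the application is submitted) is 2008-03-12; completed 2008-03-06, before the deadline.
Step 2: 72 days after 2008-03-06 (when the application fee is paid) is 2008-05-17; done 2008-04-26 — timely.
Step 3: the window is 15–50 days after 2008-04-26 (when on-site notice is posted), so 2008-05-11 through 2008-06-15; 2008-06-17 is 2 days past the end of the window.
Later steps need not be reached.

Step 3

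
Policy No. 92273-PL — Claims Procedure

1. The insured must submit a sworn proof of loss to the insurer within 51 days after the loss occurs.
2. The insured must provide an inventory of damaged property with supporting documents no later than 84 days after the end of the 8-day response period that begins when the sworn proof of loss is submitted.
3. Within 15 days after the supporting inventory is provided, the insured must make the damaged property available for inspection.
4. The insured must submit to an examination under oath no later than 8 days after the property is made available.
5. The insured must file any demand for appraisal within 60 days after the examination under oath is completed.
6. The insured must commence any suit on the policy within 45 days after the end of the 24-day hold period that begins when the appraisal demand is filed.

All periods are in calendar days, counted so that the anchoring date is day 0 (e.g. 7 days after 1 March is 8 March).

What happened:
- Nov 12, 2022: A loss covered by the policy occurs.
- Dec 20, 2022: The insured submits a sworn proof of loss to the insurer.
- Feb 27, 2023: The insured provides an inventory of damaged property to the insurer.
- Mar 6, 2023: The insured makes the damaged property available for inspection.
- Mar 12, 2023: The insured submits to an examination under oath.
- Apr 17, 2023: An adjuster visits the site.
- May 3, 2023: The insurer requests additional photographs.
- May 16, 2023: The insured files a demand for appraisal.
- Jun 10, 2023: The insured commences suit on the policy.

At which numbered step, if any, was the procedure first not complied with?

Step 1: 51 days after Nov 12, 2022 (when the loss occurs) is Jan 2, 2023; done Dec 20, 2022 — timely.
Step 2: 84 days after Dec 28, 2022 (end of the 8-day response period, which began when the sworn proof of loss is submitted on Dec 20, 2022) is Mar 22, 2023; done Feb 27, 2023 — timely.
Step 3: 15 days after Feb 27, 2023 (when the supporting inventory is provided) is Mar 14, 2023; Mar 6, 2023 is within that limit.
Step 4: 8 days after Mar 6, 2023 (when the property is made available) is Mar 14, 2023; Mar 12, 2023 is within that limit.
Step 5: 60 days after Mar 12, 2023 (when the examination under oath is completed) is May 11, 2023; done May 16, 2023 — 5 days late.

Step 5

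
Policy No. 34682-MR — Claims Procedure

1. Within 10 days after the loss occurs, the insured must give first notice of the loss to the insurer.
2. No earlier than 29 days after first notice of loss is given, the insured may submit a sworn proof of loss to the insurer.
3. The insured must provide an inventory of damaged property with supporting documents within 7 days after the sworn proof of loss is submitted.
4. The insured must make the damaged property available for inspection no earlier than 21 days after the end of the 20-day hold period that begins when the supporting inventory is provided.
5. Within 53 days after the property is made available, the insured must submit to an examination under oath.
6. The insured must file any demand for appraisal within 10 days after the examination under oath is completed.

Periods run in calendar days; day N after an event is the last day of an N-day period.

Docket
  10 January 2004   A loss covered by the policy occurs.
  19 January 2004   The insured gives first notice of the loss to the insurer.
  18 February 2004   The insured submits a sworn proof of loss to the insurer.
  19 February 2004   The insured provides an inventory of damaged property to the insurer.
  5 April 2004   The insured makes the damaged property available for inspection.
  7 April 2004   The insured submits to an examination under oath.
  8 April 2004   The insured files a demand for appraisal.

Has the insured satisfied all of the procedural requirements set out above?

Step 1: 10 days after 10 January 2004 (when the loss occurs) is 20 January 2004; completed 19 January 2004, before the deadline.
Step 2: the earliest permitted date is 29 days after 19 January 2004 (when first notice of loss is given), i.e. 17 February 2004; done 18 February 2004 — permitted.
Step 3: 7 days after 18 February 2004 (when the sworn proof of loss is submitted) is 25 February 2004; done 19 February 2004 — timely.
Step 4: the earliest permitted date is 21 days after 10 March 2004 (end of the 20-day hold period, which began when the supporting inventory is provided on 19 February 2004), i.e. 31 March 2004; done 5 April 2004 — permitted.
Step 5: 53 days after 5 April 2004 (when the property is made available) is 28 May 2004; done 7 April 2004 — timely.
Step 6: 10 days after 7 April 2004 (when the examination under oath is completed) is 17 April 2004; done 8 April 2004 — timely.

Yes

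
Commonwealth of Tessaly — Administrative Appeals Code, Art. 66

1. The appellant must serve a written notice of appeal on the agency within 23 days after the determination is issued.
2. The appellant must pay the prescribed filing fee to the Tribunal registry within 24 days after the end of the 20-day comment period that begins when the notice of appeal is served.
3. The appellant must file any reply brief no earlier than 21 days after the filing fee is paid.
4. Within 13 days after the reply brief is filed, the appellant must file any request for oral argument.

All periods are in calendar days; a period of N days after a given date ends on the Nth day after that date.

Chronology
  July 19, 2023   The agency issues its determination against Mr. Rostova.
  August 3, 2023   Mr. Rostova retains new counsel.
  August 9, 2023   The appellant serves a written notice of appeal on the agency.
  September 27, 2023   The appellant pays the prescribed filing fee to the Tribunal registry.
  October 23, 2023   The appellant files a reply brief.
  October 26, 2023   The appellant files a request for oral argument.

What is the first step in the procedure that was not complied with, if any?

Step 2

Step 1: 23 days after July 19, 2023 (when the determination is issued) is August 11, 2023; done August 9, 2023 — timely.
Step 2: 24 days after August 29, 2023 (end of the 20-day comment period, which began when the notice of appeal is served on August 9, 2023) is September 22, 2023; done September 27, 2023 — 5 days late.
No need to go further; step 2 was not satisfied.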